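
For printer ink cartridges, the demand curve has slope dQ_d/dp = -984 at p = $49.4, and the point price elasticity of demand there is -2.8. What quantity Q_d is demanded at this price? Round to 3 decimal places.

Ed = (dQ_d/dp)·(p/Q_d) ⇒ Q_d = (dQ_d/dp)·p/Ed = (-984)·49.4/(-2.8) = 17360.57142…

17360.571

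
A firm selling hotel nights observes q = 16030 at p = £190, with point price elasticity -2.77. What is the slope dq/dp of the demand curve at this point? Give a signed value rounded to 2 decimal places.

Ed = (dq/dp)·(p/q) ⇒ dq/dp = Ed·q/p = (-2.77)·16030/190 = -233.7005…

-233.70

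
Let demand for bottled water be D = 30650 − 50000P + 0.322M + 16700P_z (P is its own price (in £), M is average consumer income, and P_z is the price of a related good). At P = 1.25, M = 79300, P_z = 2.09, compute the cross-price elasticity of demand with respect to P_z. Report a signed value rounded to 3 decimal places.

At the given values, D = 30650 − 50000(1.25) + 0.322(79300) + 16700(2.09) = 28587.6.
∂D/∂P_z = 16700.
E = (16700) × (2.09/28587.6) = 1.22091…

1.221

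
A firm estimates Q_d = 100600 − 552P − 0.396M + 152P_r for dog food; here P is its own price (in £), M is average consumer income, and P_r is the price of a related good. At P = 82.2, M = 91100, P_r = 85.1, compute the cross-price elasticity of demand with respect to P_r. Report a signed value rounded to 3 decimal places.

0.403

At the given values, Q_d = 100600 − 552(82.2) − 0.396(91100) + 152(85.1) = 32085.2.
∂Q_d/∂P_r = 152.
E = (152) × (85.1/32085.2) = 0.40315…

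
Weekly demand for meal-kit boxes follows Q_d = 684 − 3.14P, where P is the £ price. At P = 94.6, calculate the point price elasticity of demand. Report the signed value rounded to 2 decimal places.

-0.77

dQ_d/dP = −3.14. At P = 94.6, Q_d = 684 − 3.14(94.6) = 386.956.
Ed = (dQ_d/dP)·(P/Q_d) = −3.14 × (94.6/386.956) = -0.7676…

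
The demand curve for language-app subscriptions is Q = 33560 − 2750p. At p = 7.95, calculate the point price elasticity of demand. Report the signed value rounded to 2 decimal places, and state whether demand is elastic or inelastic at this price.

dQ/dp = −2750. At p = 7.95, Q = 33560 − 2750(7.95) = 11697.5.
Ed = (dQ/dp)·(p/Q) = −2750 × (7.95/11697.5) = -1.8689…
|Ed| = 1.87 > 1, so demand is elastic.

-1.87; elastic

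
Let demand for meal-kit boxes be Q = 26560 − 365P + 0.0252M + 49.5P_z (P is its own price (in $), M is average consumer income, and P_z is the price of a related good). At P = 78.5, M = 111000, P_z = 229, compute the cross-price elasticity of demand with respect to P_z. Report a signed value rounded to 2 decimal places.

At the given values, Q = 26560 − 365(78.5) + 0.0252(111000) + 49.5(229) = 12040.2.
∂Q/∂P_z = 49.5.
E = (49.5) × (229/12040.2) = 0.9414…

0.94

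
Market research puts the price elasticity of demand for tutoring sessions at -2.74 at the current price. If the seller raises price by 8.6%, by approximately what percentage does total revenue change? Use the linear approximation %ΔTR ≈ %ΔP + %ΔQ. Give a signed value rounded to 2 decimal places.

-14.96%

%ΔQ ≈ Ed × %ΔP = (-2.74) × (+8.6%) = -23.5640%
%ΔTR ≈ %ΔP + %ΔQ = (+8.6%) + (-23.5640%) = -14.9640%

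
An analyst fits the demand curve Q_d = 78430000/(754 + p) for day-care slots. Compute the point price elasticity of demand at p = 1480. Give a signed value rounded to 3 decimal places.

-0.662

dQ_d/dp = −78430000/(754 + p)² = -15.7151. At p = 1480, Q_d = 35107.4.
Ed = (dQ_d/dp)·(p/Q_d) = (-15.7151) × (1480/35107.4) = -0.66248…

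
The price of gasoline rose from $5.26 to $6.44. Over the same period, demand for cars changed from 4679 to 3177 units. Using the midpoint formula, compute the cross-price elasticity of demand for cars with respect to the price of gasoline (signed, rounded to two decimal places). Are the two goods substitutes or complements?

-1.90; complements

%ΔQ_{cars} = (3177 − 4679)/avg = -1502/3928 = -0.382382…
%ΔP_{gasoline} = (6.44 − 5.26)/avg = 1.18/5.85 = 0.201709…
E_cross = (-1502/3928) / (1.18/5.85) = -1.8957…
E_cross < 0 ⇒ the goods are complements.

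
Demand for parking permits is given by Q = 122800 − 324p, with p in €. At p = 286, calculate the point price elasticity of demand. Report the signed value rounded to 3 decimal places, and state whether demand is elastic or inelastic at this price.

-3.075; elastic

dQ/dp = −324. At p = 286, Q = 122800 − 324(286) = 30136.
Ed = (dQ/dp)·(p/Q) = −324 × (286/30136) = -3.07486…
|Ed| = 3.075 > 1, so demand is elastic.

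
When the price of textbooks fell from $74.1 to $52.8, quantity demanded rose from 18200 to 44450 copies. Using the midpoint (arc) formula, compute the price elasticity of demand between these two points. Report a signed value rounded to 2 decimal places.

%ΔQ = (44450 − 18200) / [(18200 + 44450)/2] = 26250/31325 = 0.837988…
%ΔP = (52.8 − 74.1) / [(74.1 + 52.8)/2] = -21.3/63.45 = -0.335697…
Arc Ed = %ΔQ / %ΔP = (26250/31325) / (-21.3/63.45) = -2.4962…

-2.50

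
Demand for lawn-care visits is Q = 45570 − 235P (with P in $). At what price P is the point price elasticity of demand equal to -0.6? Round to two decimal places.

Ed = −235P/(45570 − 235P). Set this equal to -0.6:
235P = 0.6·(45570 − 235P) ⇒ 235P(1 + 0.6) = 0.6·45570
P = 0.6·45570 / (235·1.6) = 72.7180…

72.72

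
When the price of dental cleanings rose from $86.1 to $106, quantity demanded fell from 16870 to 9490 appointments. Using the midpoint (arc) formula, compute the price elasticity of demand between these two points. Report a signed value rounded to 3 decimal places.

-2.703

%ΔQ = (9490 − 16870) / [(16870 + 9490)/2] = -7380/13180 = -0.559939…
%ΔP = (106 − 86.1) / [(86.1 + 106)/2] = 19.9/96.05 = 0.207183…
Arc Ed = %ΔQ / %ΔP = (-7380/13180) / (19.9/96.05) = -2.70262…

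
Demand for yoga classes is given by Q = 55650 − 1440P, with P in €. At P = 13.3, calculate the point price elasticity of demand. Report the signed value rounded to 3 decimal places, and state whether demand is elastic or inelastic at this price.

-0.525; inelastic

dQ/dP = −1440. At P = 13.3, Q = 55650 − 1440(13.3) = 36498.
Ed = (dQ/dP)·(P/Q) = −1440 × (13.3/36498) = -0.52474…
|Ed| = 0.525 < 1, so demand is inelastic.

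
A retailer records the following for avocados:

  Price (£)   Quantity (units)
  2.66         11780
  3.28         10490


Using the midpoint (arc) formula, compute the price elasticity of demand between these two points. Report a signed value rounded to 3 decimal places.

-0.555

%ΔQ = (10490 − 11780) / [(11780 + 10490)/2] = -1290/11135 = -0.115850…
%ΔP = (3.28 − 2.66) / [(2.66 + 3.28)/2] = 0.62/2.97 = 0.208754…
Arc Ed = %ΔQ / %ΔP = (-1290/11135) / (0.62/2.97) = -0.55496…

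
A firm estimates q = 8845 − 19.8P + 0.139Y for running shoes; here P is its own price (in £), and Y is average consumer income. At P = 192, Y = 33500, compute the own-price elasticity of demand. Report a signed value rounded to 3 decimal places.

At the given values, q = 8845 − 19.8(192) + 0.139(33500) = 9699.9.
∂q/∂P = −19.8.
E = (-19.8) × (192/9699.9) = -0.39192…

-0.392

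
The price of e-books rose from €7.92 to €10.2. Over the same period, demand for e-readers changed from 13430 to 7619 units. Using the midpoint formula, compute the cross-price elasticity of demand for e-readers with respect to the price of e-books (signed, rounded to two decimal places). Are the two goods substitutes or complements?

%ΔQ_{e-readers} = (7619 − 13430)/avg = -5811/10524.5 = -0.552140…
%ΔP_{e-books} = (10.2 − 7.92)/avg = 2.28/9.06 = 0.251655…
E_cross = (-5811/10524.5) / (2.28/9.06) = -2.1940…
E_cross < 0 ⇒ the goods are complements.

-2.19; complements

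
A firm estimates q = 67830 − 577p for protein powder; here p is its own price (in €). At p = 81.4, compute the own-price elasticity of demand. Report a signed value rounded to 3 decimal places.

-2.251

At the given values, q = 67830 − 577(81.4) = 20862.2.
∂q/∂p = −577.
E = (-577) × (81.4/20862.2) = -2.25133…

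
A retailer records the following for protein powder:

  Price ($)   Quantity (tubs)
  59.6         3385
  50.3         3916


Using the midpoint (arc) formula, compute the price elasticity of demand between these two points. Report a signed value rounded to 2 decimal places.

-0.86

%ΔQ = (3916 − 3385) / [(3385 + 3916)/2] = 531/3650.5 = 0.145459…
%ΔP = (50.3 − 59.6) / [(59.6 + 50.3)/2] = -9.3/54.95 = -0.169244…
Arc Ed = %ΔQ / %ΔP = (531/3650.5) / (-9.3/54.95) = -0.8594…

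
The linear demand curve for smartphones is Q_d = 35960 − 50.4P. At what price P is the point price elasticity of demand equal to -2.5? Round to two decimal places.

509.64

Ed = −50.4P/(35960 − 50.4P). Set this equal to -2.5:
50.4P = 2.5·(35960 − 50.4P) ⇒ 50.4P(1 + 2.5) = 2.5·35960
P = 2.5·35960 / (50.4·3.5) = 509.6371…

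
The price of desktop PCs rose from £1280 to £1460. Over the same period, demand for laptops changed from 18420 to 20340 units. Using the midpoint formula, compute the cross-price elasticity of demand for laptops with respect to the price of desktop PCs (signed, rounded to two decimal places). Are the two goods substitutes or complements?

%ΔQ_{laptops} = (20340 − 18420)/avg = 1920/19380 = 0.099071…
%ΔP_{desktop PCs} = (1460 − 1280)/avg = 180/1370 = 0.131386…
E_cross = (1920/19380) / (180/1370) = 0.7540…
E_cross > 0 ⇒ the goods are substitutes.

0.75; substitutes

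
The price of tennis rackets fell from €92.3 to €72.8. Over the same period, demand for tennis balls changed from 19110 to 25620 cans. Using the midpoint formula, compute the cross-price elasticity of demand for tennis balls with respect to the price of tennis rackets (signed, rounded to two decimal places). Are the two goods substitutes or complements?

-1.23; complements

%ΔQ_{tennis balls} = (25620 − 19110)/avg = 6510/22365 = 0.291079…
%ΔP_{tennis rackets} = (72.8 − 92.3)/avg = -19.5/82.55 = -0.236220…
E_cross = (6510/22365) / (-19.5/82.55) = -1.2322…
E_cross < 0 ⇒ the goods are complements.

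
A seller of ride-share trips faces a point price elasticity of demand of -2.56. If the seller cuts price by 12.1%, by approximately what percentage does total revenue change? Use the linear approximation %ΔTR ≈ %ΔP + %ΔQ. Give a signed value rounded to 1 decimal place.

%ΔQ ≈ Ed × %ΔP = (-2.56) × (-12.1%) = +30.9760%
%ΔTR ≈ %ΔP + %ΔQ = (-12.1%) + (+30.9760%) = +18.8760%

+18.9%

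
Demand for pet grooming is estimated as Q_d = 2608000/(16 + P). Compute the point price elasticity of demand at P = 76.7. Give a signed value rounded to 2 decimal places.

-0.83

dQ_d/dP = −2608000/(16 + P)² = -303.493. At P = 76.7, Q_d = 28133.8.
Ed = (dQ_d/dP)·(P/Q_d) = (-303.493) × (76.7/28133.8) = -0.8274…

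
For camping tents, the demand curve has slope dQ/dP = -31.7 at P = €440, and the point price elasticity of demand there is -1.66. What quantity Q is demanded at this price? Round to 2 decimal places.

8402.41

Ed = (dQ/dP)·(P/Q) ⇒ Q = (dQ/dP)·P/Ed = (-31.7)·440/(-1.66) = 8402.4096…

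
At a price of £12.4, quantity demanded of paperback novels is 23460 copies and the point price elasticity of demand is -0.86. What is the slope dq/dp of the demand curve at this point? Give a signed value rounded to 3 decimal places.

Ed = (dq/dp)·(p/q) ⇒ dq/dp = Ed·q/p = (-0.86)·23460/12.4 = -1627.06451…

-1627.065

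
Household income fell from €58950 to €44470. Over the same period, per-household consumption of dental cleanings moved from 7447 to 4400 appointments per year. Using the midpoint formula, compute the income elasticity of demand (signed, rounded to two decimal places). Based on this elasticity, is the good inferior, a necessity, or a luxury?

1.84; luxury

%ΔQ = (4400 − 7447)/[( 7447 + 4400)/2] = -3047/5923.5 = -0.514391…
%ΔIncome = (44470 − 58950)/[( 58950 + 44470)/2] = -14480/51710 = -0.280023…
E_income = (-3047/5923.5) / (-14480/51710) = 1.8369…
E_income > 1 ⇒ normal good, luxury.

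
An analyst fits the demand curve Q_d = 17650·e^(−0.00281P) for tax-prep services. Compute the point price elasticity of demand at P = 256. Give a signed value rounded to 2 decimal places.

dQ_d/dP = −0.00281·Q_d = -24.1567. At P = 256, Q_d = 8596.68.
Ed = (dQ_d/dP)·(P/Q_d) = (-24.1567) × (256/8596.68) = -0.7193…

-0.72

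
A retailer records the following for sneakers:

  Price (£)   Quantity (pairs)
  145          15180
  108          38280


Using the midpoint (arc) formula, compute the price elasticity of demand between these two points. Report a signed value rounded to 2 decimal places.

%ΔQ = (38280 − 15180) / [(15180 + 38280)/2] = 23100/26730 = 0.864197…
%ΔP = (108 − 145) / [(145 + 108)/2] = -37/126.5 = -0.292490…
Arc Ed = %ΔQ / %ΔP = (23100/26730) / (-37/126.5) = -2.9546…

-2.95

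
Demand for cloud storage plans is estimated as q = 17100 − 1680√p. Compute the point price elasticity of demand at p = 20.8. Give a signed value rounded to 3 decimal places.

dq/dp = −1680/(2√p) = -184.182. At p = 20.8, q = 9438.02.
Ed = (dq/dp)·(p/q) = (-184.182) × (20.8/9438.02) = -0.40591…

-0.406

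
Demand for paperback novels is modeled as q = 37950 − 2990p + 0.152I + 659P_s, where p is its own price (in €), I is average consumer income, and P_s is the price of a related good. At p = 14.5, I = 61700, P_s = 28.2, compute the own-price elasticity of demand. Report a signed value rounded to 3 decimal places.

At the given values, q = 37950 − 2990(14.5) + 0.152(61700) + 659(28.2) = 22557.2.
∂q/∂p = −2990.
E = (-2990) × (14.5/22557.2) = -1.92200…

-1.922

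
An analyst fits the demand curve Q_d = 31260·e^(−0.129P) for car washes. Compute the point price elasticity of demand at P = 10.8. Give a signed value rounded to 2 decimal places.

dQ_d/dP = −0.129·Q_d = -1001.2. At P = 10.8, Q_d = 7761.22.
Ed = (dQ_d/dP)·(P/Q_d) = (-1001.2) × (10.8/7761.22) = -1.3932

-1.39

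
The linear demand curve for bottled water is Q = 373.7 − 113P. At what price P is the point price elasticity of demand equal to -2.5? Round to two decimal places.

Ed = −113P/(373.7 − 113P). Set this equal to -2.5:
113P = 2.5·(373.7 − 113P) ⇒ 113P(1 + 2.5) = 2.5·373.7
P = 2.5·373.7 / (113·3.5) = 2.3621…

2.36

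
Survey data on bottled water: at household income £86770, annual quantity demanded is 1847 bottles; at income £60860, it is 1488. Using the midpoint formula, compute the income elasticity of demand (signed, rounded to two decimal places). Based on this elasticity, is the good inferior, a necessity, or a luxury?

0.61; necessity

%ΔQ = (1488 − 1847)/[( 1847 + 1488)/2] = -359/1667.5 = -0.215292…
%ΔIncome = (60860 − 86770)/[( 86770 + 60860)/2] = -25910/73815 = -0.351012…
E_income = (-359/1667.5) / (-25910/73815) = 0.6133…
0 < E_income < 1 ⇒ normal good, necessity.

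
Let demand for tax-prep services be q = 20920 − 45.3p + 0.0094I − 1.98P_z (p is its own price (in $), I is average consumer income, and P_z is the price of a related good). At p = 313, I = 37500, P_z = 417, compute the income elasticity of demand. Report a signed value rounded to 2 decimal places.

0.06

At the given values, q = 20920 − 45.3(313) + 0.0094(37500) − 1.98(417) = 6267.94.
∂q/∂I = 0.0094.
E = (0.0094) × (37500/6267.94) = 0.0562…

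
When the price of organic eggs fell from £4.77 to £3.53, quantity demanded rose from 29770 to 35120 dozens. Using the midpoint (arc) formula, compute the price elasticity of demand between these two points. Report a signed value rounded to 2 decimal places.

-0.55

%ΔQ = (35120 − 29770) / [(29770 + 35120)/2] = 5350/32445 = 0.164894…
%ΔP = (3.53 − 4.77) / [(4.77 + 3.53)/2] = -1.24/4.15 = -0.298795…
Arc Ed = %ΔQ / %ΔP = (5350/32445) / (-1.24/4.15) = -0.5518…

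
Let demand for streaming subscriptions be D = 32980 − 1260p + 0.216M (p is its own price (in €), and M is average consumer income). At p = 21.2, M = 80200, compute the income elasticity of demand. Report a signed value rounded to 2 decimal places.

0.73

At the given values, D = 32980 − 1260(21.2) + 0.216(80200) = 23591.2.
∂D/∂M = 0.216.
E = (0.216) × (80200/23591.2) = 0.7343…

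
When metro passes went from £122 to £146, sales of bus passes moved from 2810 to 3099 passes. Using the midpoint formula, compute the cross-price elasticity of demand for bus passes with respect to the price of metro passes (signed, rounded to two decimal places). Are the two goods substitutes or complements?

0.55; substitutes

%ΔQ_{bus passes} = (3099 − 2810)/avg = 289/2954.5 = 0.097816…
%ΔP_{metro passes} = (146 − 122)/avg = 24/134 = 0.179104…
E_cross = (289/2954.5) / (24/134) = 0.5461…
E_cross > 0 ⇒ the goods are substitutes.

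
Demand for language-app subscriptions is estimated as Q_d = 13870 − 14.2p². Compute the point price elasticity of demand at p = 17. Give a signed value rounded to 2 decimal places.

dQ_d/dp = −2·14.2·p = -482.8. At p = 17, Q_d = 9766.2.
Ed = (dQ_d/dp)·(p/Q_d) = (-482.8) × (17/9766.2) = -0.8404…

-0.84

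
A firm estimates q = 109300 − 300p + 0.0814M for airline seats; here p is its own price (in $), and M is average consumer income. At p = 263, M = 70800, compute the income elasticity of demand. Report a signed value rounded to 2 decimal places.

At the given values, q = 109300 − 300(263) + 0.0814(70800) = 36163.12.
∂q/∂M = 0.0814.
E = (0.0814) × (70800/36163.12) = 0.1593…

0.16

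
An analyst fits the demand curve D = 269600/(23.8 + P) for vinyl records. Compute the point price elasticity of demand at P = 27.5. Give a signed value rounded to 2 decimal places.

dD/dP = −269600/(23.8 + P)² = -102.444. At P = 27.5, D = 5255.36.
Ed = (dD/dP)·(P/D) = (-102.444) × (27.5/5255.36) = -0.5360…

-0.54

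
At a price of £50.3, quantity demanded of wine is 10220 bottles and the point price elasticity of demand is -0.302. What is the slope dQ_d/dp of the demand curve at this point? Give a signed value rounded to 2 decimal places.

Ed = (dQ_d/dp)·(p/Q_d) ⇒ dQ_d/dp = Ed·Q_d/p = (-0.302)·10220/50.3 = -61.3606…

-61.36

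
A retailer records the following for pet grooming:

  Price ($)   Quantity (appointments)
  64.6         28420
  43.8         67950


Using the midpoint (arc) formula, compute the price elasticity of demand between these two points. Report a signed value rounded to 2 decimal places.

-2.14

%ΔQ = (67950 − 28420) / [(28420 + 67950)/2] = 39530/48185 = 0.820379…
%ΔP = (43.8 − 64.6) / [(64.6 + 43.8)/2] = -20.8/54.2 = -0.383763…
Arc Ed = %ΔQ / %ΔP = (39530/48185) / (-20.8/54.2) = -2.1377…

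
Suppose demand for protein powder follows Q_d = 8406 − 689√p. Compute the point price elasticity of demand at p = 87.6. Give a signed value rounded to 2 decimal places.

-1.65

dQ_d/dp = −689/(2√p) = -36.8076. At p = 87.6, Q_d = 1957.31.
Ed = (dQ_d/dp)·(p/Q_d) = (-36.8076) × (87.6/1957.31) = -1.6473…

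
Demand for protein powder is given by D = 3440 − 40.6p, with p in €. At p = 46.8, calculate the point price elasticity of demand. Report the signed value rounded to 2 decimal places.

dD/dp = −40.6. At p = 46.8, D = 3440 − 40.6(46.8) = 1539.92.
Ed = (dD/dp)·(p/D) = −40.6 × (46.8/1539.92) = -1.2338…

-1.23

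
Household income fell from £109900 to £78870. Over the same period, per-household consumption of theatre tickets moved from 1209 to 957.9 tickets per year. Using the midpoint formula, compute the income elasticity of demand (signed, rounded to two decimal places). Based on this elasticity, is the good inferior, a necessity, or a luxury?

%ΔQ = (957.9 − 1209)/[( 1209 + 957.9)/2] = -251.1/1083.45 = -0.231759…
%ΔIncome = (78870 − 109900)/[( 109900 + 78870)/2] = -31030/94385 = -0.328759…
E_income = (-251.1/1083.45) / (-31030/94385) = 0.7049…
0 < E_income < 1 ⇒ normal good, necessity.

0.70; necessity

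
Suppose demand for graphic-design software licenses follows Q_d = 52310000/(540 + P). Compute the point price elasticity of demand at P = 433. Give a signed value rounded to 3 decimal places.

-0.445

dQ_d/dP = −52310000/(540 + P)² = -55.2534. At P = 433, Q_d = 53761.6.
Ed = (dQ_d/dP)·(P/Q_d) = (-55.2534) × (433/53761.6) = -0.44501…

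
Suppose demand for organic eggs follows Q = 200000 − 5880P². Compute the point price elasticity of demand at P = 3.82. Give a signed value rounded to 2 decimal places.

-1.50

dQ/dP = −2·5880·P = -44923.2. At P = 3.82, Q = 114196.688.
Ed = (dQ/dP)·(P/Q) = (-44923.2) × (3.82/114196.688) = -1.5027…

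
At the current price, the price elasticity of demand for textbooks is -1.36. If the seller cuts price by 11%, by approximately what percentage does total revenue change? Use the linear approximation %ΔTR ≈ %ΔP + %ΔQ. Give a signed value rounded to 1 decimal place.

+4.0%

%ΔQ ≈ Ed × %ΔP = (-1.36) × (-11%) = +14.9600%
%ΔTR ≈ %ΔP + %ΔQ = (-11%) + (+14.9600%) = +3.9600%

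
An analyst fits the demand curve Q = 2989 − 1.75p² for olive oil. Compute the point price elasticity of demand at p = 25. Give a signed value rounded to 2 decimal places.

-1.15

dQ/dp = −2·1.75·p = -87.5. At p = 25, Q = 1895.25.
Ed = (dQ/dp)·(p/Q) = (-87.5) × (25/1895.25) = -1.1542…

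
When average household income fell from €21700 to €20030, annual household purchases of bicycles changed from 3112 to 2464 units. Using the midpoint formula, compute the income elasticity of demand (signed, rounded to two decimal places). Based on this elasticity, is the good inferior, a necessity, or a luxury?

%ΔQ = (2464 − 3112)/[( 3112 + 2464)/2] = -648/2788 = -0.232424…
%ΔIncome = (20030 − 21700)/[( 21700 + 20030)/2] = -1670/20865 = -0.080038…
E_income = (-648/2788) / (-1670/20865) = 2.9039…
E_income > 1 ⇒ normal good, luxury.

2.90; luxury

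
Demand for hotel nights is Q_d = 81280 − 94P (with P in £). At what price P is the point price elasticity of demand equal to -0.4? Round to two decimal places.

Ed = −94P/(81280 − 94P). Set this equal to -0.4:
94P = 0.4·(81280 − 94P) ⇒ 94P(1 + 0.4) = 0.4·81280
P = 0.4·81280 / (94·1.4) = 247.0516…

247.05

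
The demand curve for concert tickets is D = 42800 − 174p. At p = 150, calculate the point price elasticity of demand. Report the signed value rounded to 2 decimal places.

-1.56

dD/dp = −174. At p = 150, D = 42800 − 174(150) = 16700.
Ed = (dD/dp)·(p/D) = −174 × (150/16700) = -1.5628…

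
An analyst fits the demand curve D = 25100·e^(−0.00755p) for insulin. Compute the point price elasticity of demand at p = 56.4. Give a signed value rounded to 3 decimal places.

-0.426

dD/dp = −0.00755·D = -123.791. At p = 56.4, D = 16396.2.
Ed = (dD/dp)·(p/D) = (-123.791) × (56.4/16396.2) = -0.42582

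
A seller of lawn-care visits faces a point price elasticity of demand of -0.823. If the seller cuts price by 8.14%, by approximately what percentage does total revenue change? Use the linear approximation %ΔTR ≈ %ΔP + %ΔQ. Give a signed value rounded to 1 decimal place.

%ΔQ ≈ Ed × %ΔP = (-0.823) × (-8.14%) = +6.6992%
%ΔTR ≈ %ΔP + %ΔQ = (-8.14%) + (+6.6992%) = -1.4408%

-1.4%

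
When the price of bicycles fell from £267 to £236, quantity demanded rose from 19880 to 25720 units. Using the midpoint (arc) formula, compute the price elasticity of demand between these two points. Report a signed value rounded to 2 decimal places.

-2.08

%ΔQ = (25720 − 19880) / [(19880 + 25720)/2] = 5840/22800 = 0.256140…
%ΔP = (236 − 267) / [(267 + 236)/2] = -31/251.5 = -0.123260…
Arc Ed = %ΔQ / %ΔP = (5840/22800) / (-31/251.5) = -2.0780…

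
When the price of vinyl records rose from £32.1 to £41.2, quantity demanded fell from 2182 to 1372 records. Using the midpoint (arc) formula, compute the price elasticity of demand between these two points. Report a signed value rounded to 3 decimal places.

-1.836

%ΔQ = (1372 − 2182) / [(2182 + 1372)/2] = -810/1777 = -0.455824…
%ΔP = (41.2 − 32.1) / [(32.1 + 41.2)/2] = 9.1/36.65 = 0.248294…
Arc Ed = %ΔQ / %ΔP = (-810/1777) / (9.1/36.65) = -1.83582…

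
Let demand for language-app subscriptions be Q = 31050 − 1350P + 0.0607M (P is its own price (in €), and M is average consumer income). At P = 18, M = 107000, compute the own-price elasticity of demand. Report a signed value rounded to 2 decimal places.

At the given values, Q = 31050 − 1350(18) + 0.0607(107000) = 13244.9.
∂Q/∂P = −1350.
E = (-1350) × (18/13244.9) = -1.8346…

-1.83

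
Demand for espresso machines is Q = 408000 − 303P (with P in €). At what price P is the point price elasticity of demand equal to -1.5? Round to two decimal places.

807.92

Ed = −303P/(408000 − 303P). Set this equal to -1.5:
303P = 1.5·(408000 − 303P) ⇒ 303P(1 + 1.5) = 1.5·408000
P = 1.5·408000 / (303·2.5) = 807.9207…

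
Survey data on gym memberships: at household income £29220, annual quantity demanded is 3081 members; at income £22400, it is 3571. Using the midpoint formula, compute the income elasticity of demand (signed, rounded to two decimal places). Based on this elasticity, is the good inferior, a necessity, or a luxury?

-0.56; inferior

%ΔQ = (3571 − 3081)/[( 3081 + 3571)/2] = 490/3326 = 0.147324…
%ΔIncome = (22400 − 29220)/[( 29220 + 22400)/2] = -6820/25810 = -0.264238…
E_income = (490/3326) / (-6820/25810) = -0.5575…
E_income < 0 ⇒ inferior good.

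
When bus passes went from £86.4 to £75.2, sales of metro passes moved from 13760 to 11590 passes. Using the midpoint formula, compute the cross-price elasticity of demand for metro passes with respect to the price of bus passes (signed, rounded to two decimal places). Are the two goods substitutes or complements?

%ΔQ_{metro passes} = (11590 − 13760)/avg = -2170/12675 = -0.171203…
%ΔP_{bus passes} = (75.2 − 86.4)/avg = -11.2/80.8 = -0.138613…
E_cross = (-2170/12675) / (-11.2/80.8) = 1.2351…
E_cross > 0 ⇒ the goods are substitutes.

1.24; substitutes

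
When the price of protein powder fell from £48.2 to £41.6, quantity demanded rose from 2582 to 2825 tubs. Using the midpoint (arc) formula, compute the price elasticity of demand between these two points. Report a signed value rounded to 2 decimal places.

%ΔQ = (2825 − 2582) / [(2582 + 2825)/2] = 243/2703.5 = 0.089883…
%ΔP = (41.6 − 48.2) / [(48.2 + 41.6)/2] = -6.6/44.9 = -0.146993…
Arc Ed = %ΔQ / %ΔP = (243/2703.5) / (-6.6/44.9) = -0.6114…

-0.61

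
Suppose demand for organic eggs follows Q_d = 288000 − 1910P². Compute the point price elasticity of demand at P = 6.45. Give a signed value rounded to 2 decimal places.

-0.76

dQ_d/dP = −2·1910·P = -24639. At P = 6.45, Q_d = 208539.225.
Ed = (dQ_d/dP)·(P/Q_d) = (-24639) × (6.45/208539.225) = -0.7620…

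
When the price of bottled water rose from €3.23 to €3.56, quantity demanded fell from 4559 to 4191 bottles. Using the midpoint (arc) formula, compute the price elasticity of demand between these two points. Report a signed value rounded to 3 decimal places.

%ΔQ = (4191 − 4559) / [(4559 + 4191)/2] = -368/4375 = -0.084114…
%ΔP = (3.56 − 3.23) / [(3.23 + 3.56)/2] = 0.33/3.395 = 0.097201…
Arc Ed = %ΔQ / %ΔP = (-368/4375) / (0.33/3.395) = -0.86535…

-0.865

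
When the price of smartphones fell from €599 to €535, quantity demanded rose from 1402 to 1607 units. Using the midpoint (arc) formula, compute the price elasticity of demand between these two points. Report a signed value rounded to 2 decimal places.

-1.21

%ΔQ = (1607 − 1402) / [(1402 + 1607)/2] = 205/1504.5 = 0.136257…
%ΔP = (535 − 599) / [(599 + 535)/2] = -64/567 = -0.112874…
Arc Ed = %ΔQ / %ΔP = (205/1504.5) / (-64/567) = -1.2071…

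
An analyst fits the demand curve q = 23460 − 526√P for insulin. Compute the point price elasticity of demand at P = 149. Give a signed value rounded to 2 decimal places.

dq/dP = −526/(2√P) = -21.5458. At P = 149, q = 17039.4.
Ed = (dq/dP)·(P/q) = (-21.5458) × (149/17039.4) = -0.1884…

-0.19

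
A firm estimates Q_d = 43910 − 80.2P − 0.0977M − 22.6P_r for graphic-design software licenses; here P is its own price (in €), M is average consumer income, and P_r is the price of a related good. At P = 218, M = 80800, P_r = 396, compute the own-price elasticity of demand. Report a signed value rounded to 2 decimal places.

At the given values, Q_d = 43910 − 80.2(218) − 0.0977(80800) − 22.6(396) = 9582.64.
∂Q_d/∂P = −80.2.
E = (-80.2) × (218/9582.64) = -1.8245…

-1.82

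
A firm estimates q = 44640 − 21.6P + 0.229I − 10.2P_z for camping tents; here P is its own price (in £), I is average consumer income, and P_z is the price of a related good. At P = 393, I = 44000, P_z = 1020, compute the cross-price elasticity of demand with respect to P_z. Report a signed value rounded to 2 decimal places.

-0.29

At the given values, q = 44640 − 21.6(393) + 0.229(44000) − 10.2(1020) = 35823.2.
∂q/∂P_z = -10.2.
E = (-10.2) × (1020/35823.2) = -0.2904…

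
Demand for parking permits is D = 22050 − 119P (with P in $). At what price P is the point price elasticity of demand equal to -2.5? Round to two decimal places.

132.35

Ed = −119P/(22050 − 119P). Set this equal to -2.5:
119P = 2.5·(22050 − 119P) ⇒ 119P(1 + 2.5) = 2.5·22050
P = 2.5·22050 / (119·3.5) = 132.3529…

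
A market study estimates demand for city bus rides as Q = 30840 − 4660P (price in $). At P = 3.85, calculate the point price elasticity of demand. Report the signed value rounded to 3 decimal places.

dQ/dP = −4660. At P = 3.85, Q = 30840 − 4660(3.85) = 12899.
Ed = (dQ/dP)·(P/Q) = −4660 × (3.85/12899) = -1.39088…

-1.391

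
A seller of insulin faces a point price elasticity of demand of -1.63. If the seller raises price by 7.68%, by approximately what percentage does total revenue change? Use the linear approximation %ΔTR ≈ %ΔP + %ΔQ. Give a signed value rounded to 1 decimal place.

-4.8%

%ΔQ ≈ Ed × %ΔP = (-1.63) × (+7.68%) = -12.5184%
%ΔTR ≈ %ΔP + %ΔQ = (+7.68%) + (-12.5184%) = -4.8384%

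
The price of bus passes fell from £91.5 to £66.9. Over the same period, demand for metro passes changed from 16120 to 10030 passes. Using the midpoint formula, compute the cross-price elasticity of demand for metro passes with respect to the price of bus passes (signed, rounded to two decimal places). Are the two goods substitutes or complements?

%ΔQ_{metro passes} = (10030 − 16120)/avg = -6090/13075 = -0.465774…
%ΔP_{bus passes} = (66.9 − 91.5)/avg = -24.6/79.2 = -0.310606…
E_cross = (-6090/13075) / (-24.6/79.2) = 1.4995…
E_cross > 0 ⇒ the goods are substitutes.

1.50; substitutes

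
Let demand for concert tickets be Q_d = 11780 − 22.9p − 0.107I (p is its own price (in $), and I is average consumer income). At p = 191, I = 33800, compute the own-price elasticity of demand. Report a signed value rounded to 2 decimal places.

-1.15

At the given values, Q_d = 11780 − 22.9(191) − 0.107(33800) = 3789.5.
∂Q_d/∂p = −22.9.
E = (-22.9) × (191/3789.5) = -1.1542…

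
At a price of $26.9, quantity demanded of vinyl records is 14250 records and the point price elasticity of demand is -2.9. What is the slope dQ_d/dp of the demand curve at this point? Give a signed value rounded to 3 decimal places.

-1536.245

Ed = (dQ_d/dp)·(p/Q_d) ⇒ dQ_d/dp = Ed·Q_d/p = (-2.9)·14250/26.9 = -1536.24535…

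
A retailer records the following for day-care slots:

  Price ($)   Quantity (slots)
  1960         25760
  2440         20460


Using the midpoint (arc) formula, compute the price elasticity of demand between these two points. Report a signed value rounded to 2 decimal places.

%ΔQ = (20460 − 25760) / [(25760 + 20460)/2] = -5300/23110 = -0.229337…
%ΔP = (2440 − 1960) / [(1960 + 2440)/2] = 480/2200 = 0.218181…
Arc Ed = %ΔQ / %ΔP = (-5300/23110) / (480/2200) = -1.0511…

-1.05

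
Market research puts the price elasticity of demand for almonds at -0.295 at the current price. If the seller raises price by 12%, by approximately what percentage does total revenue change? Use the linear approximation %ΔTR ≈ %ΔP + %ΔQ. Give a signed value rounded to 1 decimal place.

%ΔQ ≈ Ed × %ΔP = (-0.295) × (+12%) = -3.5400%
%ΔTR ≈ %ΔP + %ΔQ = (+12%) + (-3.5400%) = +8.4600%

+8.5%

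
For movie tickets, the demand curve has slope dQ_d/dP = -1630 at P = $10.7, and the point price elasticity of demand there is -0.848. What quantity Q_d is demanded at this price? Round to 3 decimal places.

20567.217

Ed = (dQ_d/dP)·(P/Q_d) ⇒ Q_d = (dQ_d/dP)·P/Ed = (-1630)·10.7/(-0.848) = 20567.21698…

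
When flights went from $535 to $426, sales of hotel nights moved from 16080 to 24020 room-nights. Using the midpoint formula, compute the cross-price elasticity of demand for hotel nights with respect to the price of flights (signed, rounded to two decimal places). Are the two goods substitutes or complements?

%ΔQ_{hotel nights} = (24020 − 16080)/avg = 7940/20050 = 0.396009…
%ΔP_{flights} = (426 − 535)/avg = -109/480.5 = -0.226847…
E_cross = (7940/20050) / (-109/480.5) = -1.7457…
E_cross < 0 ⇒ the goods are complements.

-1.75; complements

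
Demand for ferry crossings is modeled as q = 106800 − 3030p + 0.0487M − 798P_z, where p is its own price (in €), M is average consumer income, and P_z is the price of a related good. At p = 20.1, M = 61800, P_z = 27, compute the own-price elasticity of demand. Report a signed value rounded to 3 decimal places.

At the given values, q = 106800 − 3030(20.1) + 0.0487(61800) − 798(27) = 27360.66.
∂q/∂p = −3030.
E = (-3030) × (20.1/27360.66) = -2.22593…

-2.226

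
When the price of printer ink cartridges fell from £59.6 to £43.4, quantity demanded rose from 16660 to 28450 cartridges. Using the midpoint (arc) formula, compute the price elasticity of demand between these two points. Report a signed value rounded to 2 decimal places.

%ΔQ = (28450 − 16660) / [(16660 + 28450)/2] = 11790/22555 = 0.522722…
%ΔP = (43.4 − 59.6) / [(59.6 + 43.4)/2] = -16.2/51.5 = -0.314563…
Arc Ed = %ΔQ / %ΔP = (11790/22555) / (-16.2/51.5) = -1.6617…

-1.66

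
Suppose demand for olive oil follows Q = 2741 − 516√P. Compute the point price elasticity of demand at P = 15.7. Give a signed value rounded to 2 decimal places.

dQ/dP = −516/(2√P) = -65.1133. At P = 15.7, Q = 696.442.
Ed = (dQ/dP)·(P/Q) = (-65.1133) × (15.7/696.442) = -1.4678…

-1.47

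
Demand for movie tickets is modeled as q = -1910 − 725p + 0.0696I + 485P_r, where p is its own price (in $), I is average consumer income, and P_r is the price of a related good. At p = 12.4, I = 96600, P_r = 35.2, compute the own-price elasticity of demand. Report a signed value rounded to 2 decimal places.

At the given values, q = -1910 − 725(12.4) + 0.0696(96600) + 485(35.2) = 12895.36.
∂q/∂p = −725.
E = (-725) × (12.4/12895.36) = -0.6971…

-0.70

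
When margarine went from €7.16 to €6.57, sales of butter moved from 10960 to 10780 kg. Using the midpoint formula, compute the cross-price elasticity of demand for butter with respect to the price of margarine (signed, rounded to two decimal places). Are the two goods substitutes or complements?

%ΔQ_{butter} = (10780 − 10960)/avg = -180/10870 = -0.016559…
%ΔP_{margarine} = (6.57 − 7.16)/avg = -0.59/6.865 = -0.085943…
E_cross = (-180/10870) / (-0.59/6.865) = 0.1926…
E_cross > 0 ⇒ the goods are substitutes.

0.19; substitutes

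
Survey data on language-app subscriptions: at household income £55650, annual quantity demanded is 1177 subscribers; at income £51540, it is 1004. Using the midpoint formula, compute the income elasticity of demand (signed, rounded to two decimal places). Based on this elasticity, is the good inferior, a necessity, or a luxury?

%ΔQ = (1004 − 1177)/[( 1177 + 1004)/2] = -173/1090.5 = -0.158642…
%ΔIncome = (51540 − 55650)/[( 55650 + 51540)/2] = -4110/53595 = -0.076686…
E_income = (-173/1090.5) / (-4110/53595) = 2.0687…
E_income > 1 ⇒ normal good, luxury.

2.07; luxury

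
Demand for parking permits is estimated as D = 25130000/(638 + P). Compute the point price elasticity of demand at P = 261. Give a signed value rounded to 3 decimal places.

dD/dP = −25130000/(638 + P)² = -31.0938. At P = 261, D = 27953.3.
Ed = (dD/dP)·(P/D) = (-31.0938) × (261/27953.3) = -0.29032…

-0.290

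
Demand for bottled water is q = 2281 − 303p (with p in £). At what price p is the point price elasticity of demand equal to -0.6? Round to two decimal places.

Ed = −303p/(2281 − 303p). Set this equal to -0.6:
303p = 0.6·(2281 − 303p) ⇒ 303p(1 + 0.6) = 0.6·2281
p = 0.6·2281 / (303·1.6) = 2.8230…

2.82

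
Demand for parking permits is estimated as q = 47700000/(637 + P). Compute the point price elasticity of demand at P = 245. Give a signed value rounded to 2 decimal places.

-0.28

dq/dP = −47700000/(637 + P)² = -61.317. At P = 245, q = 54081.6.
Ed = (dq/dP)·(P/q) = (-61.317) × (245/54081.6) = -0.2777…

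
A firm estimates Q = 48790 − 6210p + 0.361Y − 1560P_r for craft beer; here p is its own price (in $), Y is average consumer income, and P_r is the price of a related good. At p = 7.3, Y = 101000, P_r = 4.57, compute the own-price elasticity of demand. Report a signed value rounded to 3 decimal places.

At the given values, Q = 48790 − 6210(7.3) + 0.361(101000) − 1560(4.57) = 32788.8.
∂Q/∂p = −6210.
E = (-6210) × (7.3/32788.8) = -1.38257…

-1.383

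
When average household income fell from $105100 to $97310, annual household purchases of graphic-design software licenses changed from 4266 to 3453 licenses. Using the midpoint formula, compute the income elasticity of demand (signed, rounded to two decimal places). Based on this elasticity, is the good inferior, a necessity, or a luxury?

2.74; luxury

%ΔQ = (3453 − 4266)/[( 4266 + 3453)/2] = -813/3859.5 = -0.210649…
%ΔIncome = (97310 − 105100)/[( 105100 + 97310)/2] = -7790/101205 = -0.076972…
E_income = (-813/3859.5) / (-7790/101205) = 2.7366…
E_income > 1 ⇒ normal good, luxury.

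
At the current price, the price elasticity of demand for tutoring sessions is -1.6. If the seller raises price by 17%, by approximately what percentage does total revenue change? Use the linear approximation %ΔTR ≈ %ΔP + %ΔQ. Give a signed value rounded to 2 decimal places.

-10.20%

%ΔQ ≈ Ed × %ΔP = (-1.6) × (+17%) = -27.2000%
%ΔTR ≈ %ΔP + %ΔQ = (+17%) + (-27.2000%) = -10.2000%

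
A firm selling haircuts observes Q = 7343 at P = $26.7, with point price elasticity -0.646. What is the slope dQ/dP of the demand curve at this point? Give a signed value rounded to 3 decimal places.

-177.662

Ed = (dQ/dP)·(P/Q) ⇒ dQ/dP = Ed·Q/P = (-0.646)·7343/26.7 = -177.66209…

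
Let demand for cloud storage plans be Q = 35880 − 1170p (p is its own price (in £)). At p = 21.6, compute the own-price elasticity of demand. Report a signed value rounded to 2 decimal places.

-2.38

At the given values, Q = 35880 − 1170(21.6) = 10608.
∂Q/∂p = −1170.
E = (-1170) × (21.6/10608) = -2.3823…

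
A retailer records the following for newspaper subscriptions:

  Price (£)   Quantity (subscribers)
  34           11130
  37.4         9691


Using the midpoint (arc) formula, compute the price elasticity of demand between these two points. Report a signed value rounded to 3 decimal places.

%ΔQ = (9691 − 11130) / [(11130 + 9691)/2] = -1439/10410.5 = -0.138225…
%ΔP = (37.4 − 34) / [(34 + 37.4)/2] = 3.4/35.7 = 0.095238…
Arc Ed = %ΔQ / %ΔP = (-1439/10410.5) / (3.4/35.7) = -1.45137…

-1.451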